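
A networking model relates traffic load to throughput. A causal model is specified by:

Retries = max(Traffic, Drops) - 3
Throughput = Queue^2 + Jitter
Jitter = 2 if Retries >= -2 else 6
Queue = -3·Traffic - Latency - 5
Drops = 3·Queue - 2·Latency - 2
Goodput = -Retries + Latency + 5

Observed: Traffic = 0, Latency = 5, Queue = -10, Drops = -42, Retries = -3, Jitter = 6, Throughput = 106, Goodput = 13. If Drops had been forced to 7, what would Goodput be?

do(Drops=7) replaces the equation Drops = 3·Queue - 2·Latency - 2 with the constant Drops = 7.
Retries = max(Traffic, Drops) - 3  [with Traffic=0, Drops=7]  = 4
Goodput = -Retries + Latency + 5  [with Retries=4, Latency=5]  = 6

6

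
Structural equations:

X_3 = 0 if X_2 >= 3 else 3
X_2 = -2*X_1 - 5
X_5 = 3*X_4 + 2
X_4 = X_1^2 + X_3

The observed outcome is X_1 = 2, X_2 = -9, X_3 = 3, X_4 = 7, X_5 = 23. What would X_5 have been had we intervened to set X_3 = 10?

44

do(X_3=10) replaces the equation X_3 = 0 if X_2 >= 3 else 3 with the constant X_3 = 10.
X_4 = X_1^2 + X_3  [with X_1=2, X_3=10]  = 14
X_5 = 3*X_4 + 2  [with X_4=14]  = 44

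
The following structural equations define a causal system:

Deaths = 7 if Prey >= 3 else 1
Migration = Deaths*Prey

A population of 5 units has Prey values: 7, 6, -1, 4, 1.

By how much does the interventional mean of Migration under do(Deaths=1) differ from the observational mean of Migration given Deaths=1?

3.4

do(Deaths=1) breaks Deaths's dependence on Prey. With Deaths=1 fixed, Migration across the units is 7, 6, -1, 4, 1, mean 3.4.
Observing Deaths=1 restricts to units where Deaths's equation naturally yields 1: Prey ∈ {-1, 1}. In that subpopulation Migration = -1, 1, mean 0.
Difference = 3.4 − 0 = 3.4.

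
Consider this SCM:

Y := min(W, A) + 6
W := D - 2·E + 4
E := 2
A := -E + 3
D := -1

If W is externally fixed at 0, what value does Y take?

6

Intervening sets W = 0 and removes its equation (W := D - 2·E + 4).
A = -E + 3  [with E=2]  = 1
Y = min(W, A) + 6  [with W=0, A=1]  = 6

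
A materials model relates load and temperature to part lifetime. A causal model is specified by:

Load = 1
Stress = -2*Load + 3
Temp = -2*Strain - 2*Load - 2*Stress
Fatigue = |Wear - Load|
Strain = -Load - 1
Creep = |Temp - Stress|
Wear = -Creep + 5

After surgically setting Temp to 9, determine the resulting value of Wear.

Under do(Temp=9), the mechanism Temp = -2*Strain - 2*Load - 2*Stress is discarded; Temp is fixed at 9.
Stress = -2*Load + 3  [with Load=1]  = 1
Creep = |Temp - Stress|  [with Temp=9, Stress=1]  = 8
Wear = -Creep + 5  [with Creep=8]  = -3

-3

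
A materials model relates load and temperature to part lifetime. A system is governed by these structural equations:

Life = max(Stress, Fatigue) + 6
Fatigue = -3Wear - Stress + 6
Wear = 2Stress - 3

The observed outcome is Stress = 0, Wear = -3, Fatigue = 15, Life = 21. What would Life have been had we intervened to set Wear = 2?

6

Under do(Wear=2), the mechanism Wear = 2Stress - 3 is discarded; Wear is fixed at 2.
Fatigue = -3Wear - Stress + 6  [with Wear=2, Stress=0]  = 0
Life = max(Stress, Fatigue) + 6  [with Stress=0, Fatigue=0]  = 6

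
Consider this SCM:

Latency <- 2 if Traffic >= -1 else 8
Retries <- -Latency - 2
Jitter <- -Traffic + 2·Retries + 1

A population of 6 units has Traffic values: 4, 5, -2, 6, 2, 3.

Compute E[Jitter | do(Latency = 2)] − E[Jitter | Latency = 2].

1

Under do(Latency=2), Latency's equation is replaced by Latency=2 for every unit. Per-unit Jitter: -11, -12, -5, -13, -9, -10. Mean = -10.
Observing Latency=2 restricts to units where Latency's equation naturally yields 2: Traffic ∈ {4, 5, 6, 2, 3}. In that subpopulation Jitter = -11, -12, -13, -9, -10, mean -11.
Difference = -10 − (-11) = 1.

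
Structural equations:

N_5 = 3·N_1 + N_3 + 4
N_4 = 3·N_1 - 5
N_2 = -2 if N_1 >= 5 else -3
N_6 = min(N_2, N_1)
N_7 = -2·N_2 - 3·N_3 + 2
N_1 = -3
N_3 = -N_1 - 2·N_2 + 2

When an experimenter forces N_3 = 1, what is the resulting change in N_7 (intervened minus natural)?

The intervention breaks the incoming arrows to N_3: N_3 = -N_1 - 2·N_2 + 2 no longer applies, and N_3 = 1.
N_2 = -2 if N_1 >= 5 else -3  [with N_1=-3]  = -3
N_7 = -2·N_2 - 3·N_3 + 2  [with N_2=-3, N_3=1]  = 5
Without intervention: N_2 = -2 if N_1 >= 5 else -3  [with N_1=-3]  = -3; N_3 = -N_1 - 2·N_2 + 2  [with N_1=-3, N_2=-3]  = 11; N_7 = -2·N_2 - 3·N_3 + 2  [with N_2=-3, N_3=11]  = -25.
Change = 5 − (-25) = 30.

30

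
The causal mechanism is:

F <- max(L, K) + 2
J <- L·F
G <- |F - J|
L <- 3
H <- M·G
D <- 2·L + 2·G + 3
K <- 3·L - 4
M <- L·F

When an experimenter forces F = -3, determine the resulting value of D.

21

The intervention breaks the incoming arrows to F: F <- max(L, K) + 2 no longer applies, and F = -3.
J = L·F  [with L=3, F=-3]  = -9
G = |F - J|  [with F=-3, J=-9]  = 6
D = 2·L + 2·G + 3  [with L=3, G=6]  = 21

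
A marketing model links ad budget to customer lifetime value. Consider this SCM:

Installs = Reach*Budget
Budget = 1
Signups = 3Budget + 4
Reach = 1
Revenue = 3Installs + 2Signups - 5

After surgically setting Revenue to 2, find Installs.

do(Revenue=2) replaces the equation Revenue = 3Installs + 2Signups - 5 with the constant Revenue = 2.
Installs is not downstream of the intervention, so its value is determined by the original equations.
Installs = Reach*Budget  [with Reach=1, Budget=1]  = 1

1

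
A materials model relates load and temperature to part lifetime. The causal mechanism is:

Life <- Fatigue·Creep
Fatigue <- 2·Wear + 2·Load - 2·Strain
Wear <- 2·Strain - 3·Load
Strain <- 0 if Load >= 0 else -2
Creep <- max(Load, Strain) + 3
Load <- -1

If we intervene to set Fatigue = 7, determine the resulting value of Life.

14

The intervention breaks the incoming arrows to Fatigue: Fatigue <- 2·Wear + 2·Load - 2·Strain no longer applies, and Fatigue = 7.
Strain = 0 if Load >= 0 else -2  [with Load=-1]  = -2
Creep = max(Load, Strain) + 3  [with Load=-1, Strain=-2]  = 2
Life = Fatigue·Creep  [with Fatigue=7, Creep=2]  = 14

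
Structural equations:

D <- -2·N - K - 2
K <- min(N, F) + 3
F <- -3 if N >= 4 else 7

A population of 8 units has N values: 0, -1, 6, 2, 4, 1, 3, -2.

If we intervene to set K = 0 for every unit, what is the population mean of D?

Every unit gets K=0 under the intervention. D values become -2, 0, -14, -6, -10, -4, -8, 2; E[D|do(K=0)] = -5.25.

-5.25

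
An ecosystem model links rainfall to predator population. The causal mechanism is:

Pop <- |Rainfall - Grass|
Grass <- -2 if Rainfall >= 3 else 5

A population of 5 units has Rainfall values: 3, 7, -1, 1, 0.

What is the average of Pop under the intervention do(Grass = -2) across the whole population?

4

do(Grass=-2) breaks Grass's dependence on Rainfall. With Grass=-2 fixed, Pop across the units is 5, 9, 1, 3, 2, mean 4.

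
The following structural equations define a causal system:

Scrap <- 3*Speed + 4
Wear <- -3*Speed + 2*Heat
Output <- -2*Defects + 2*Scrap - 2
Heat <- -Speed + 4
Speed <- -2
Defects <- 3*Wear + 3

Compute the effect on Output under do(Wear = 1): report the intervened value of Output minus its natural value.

102

The intervention breaks the incoming arrows to Wear: Wear <- -3*Speed + 2*Heat no longer applies, and Wear = 1.
Defects = 3*Wear + 3  [with Wear=1]  = 6
Scrap = 3*Speed + 4  [with Speed=-2]  = -2
Output = -2*Defects + 2*Scrap - 2  [with Defects=6, Scrap=-2]  = -18
Without intervention: Heat = -Speed + 4  [with Speed=-2]  = 6; Wear = -3*Speed + 2*Heat  [with Speed=-2, Heat=6]  = 18; Defects = 3*Wear + 3  [with Wear=18]  = 57; Scrap = 3*Speed + 4  [with Speed=-2]  = -2; Output = -2*Defects + 2*Scrap - 2  [with Defects=57, Scrap=-2]  = -120.
Change = -18 − (-120) = 102.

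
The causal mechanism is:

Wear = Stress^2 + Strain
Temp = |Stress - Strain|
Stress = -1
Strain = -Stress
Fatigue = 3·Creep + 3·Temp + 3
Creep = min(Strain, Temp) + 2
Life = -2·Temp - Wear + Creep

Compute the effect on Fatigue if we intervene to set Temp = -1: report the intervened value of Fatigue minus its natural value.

-15

The intervention breaks the incoming arrows to Temp: Temp = |Stress - Strain| no longer applies, and Temp = -1.
Strain = -Stress  [with Stress=-1]  = 1
Creep = min(Strain, Temp) + 2  [with Strain=1, Temp=-1]  = 1
Fatigue = 3·Creep + 3·Temp + 3  [with Creep=1, Temp=-1]  = 3
Without intervention: Strain = -Stress  [with Stress=-1]  = 1; Temp = |Stress - Strain|  [with Stress=-1, Strain=1]  = 2; Creep = min(Strain, Temp) + 2  [with Strain=1, Temp=2]  = 3; Fatigue = 3·Creep + 3·Temp + 3  [with Creep=3, Temp=2]  = 18.
Change = 3 − 18 = -15.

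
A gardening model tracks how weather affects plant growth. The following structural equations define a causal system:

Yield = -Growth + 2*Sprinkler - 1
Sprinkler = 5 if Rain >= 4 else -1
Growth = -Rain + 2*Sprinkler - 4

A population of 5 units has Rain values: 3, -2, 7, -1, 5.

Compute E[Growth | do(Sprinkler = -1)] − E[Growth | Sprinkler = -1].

-2.4

The intervention sets Sprinkler=-1 in all 5 units regardless of Rain. Recomputing Growth per unit gives -9, -4, -13, -5, -11; average -8.4.
Conditioning on Sprinkler=-1 selects the 3 unit(s) with Rain ∈ {3, -2, -1}. Their Growth values: -9, -4, -5. Mean = -6.
Difference = -8.4 − (-6) = -2.4.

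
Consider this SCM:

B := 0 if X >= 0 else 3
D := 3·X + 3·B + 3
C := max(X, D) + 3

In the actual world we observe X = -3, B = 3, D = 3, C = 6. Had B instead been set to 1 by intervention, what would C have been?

0

Under do(B=1), the mechanism B := 0 if X >= 0 else 3 is discarded; B is fixed at 1.
D = 3·X + 3·B + 3  [with X=-3, B=1]  = -3
C = max(X, D) + 3  [with X=-3, D=-3]  = 0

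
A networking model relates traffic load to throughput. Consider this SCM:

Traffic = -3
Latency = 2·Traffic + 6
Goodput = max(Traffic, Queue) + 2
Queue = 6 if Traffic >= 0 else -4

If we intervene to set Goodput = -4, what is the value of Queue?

Under do(Goodput=-4), the mechanism Goodput = max(Traffic, Queue) + 2 is discarded; Goodput is fixed at -4.
Since Queue is not a descendant of the intervened variable, it is unaffected.
Queue = 6 if Traffic >= 0 else -4  [with Traffic=-3]  = -4

-4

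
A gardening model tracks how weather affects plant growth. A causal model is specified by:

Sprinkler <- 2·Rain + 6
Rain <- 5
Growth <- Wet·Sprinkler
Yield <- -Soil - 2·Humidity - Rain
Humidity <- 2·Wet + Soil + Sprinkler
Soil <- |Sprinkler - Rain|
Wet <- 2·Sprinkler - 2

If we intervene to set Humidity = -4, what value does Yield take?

-8

Intervening sets Humidity = -4 and removes its equation (Humidity <- 2·Wet + Soil + Sprinkler).
Sprinkler = 2·Rain + 6  [with Rain=5]  = 16
Soil = |Sprinkler - Rain|  [with Sprinkler=16, Rain=5]  = 11
Yield = -Soil - 2·Humidity - Rain  [with Soil=11, Humidity=-4, Rain=5]  = -8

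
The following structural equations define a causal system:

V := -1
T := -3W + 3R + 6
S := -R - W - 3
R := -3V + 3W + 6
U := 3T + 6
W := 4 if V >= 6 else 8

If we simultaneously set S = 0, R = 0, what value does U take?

-48

The joint intervention fixes S = 0, R = 0, removing each variable's own equation.
W = 4 if V >= 6 else 8  [with V=-1]  = 8
T = -3W + 3R + 6  [with W=8, R=0]  = -18
U = 3T + 6  [with T=-18]  = -48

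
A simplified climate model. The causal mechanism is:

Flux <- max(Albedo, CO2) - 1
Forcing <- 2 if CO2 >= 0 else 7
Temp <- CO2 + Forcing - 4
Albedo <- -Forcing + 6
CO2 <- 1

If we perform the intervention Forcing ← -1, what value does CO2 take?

Under do(Forcing=-1), the mechanism Forcing <- 2 if CO2 >= 0 else 7 is discarded; Forcing is fixed at -1.
CO2 is not downstream of the intervention, so its value is determined by the original equations.

1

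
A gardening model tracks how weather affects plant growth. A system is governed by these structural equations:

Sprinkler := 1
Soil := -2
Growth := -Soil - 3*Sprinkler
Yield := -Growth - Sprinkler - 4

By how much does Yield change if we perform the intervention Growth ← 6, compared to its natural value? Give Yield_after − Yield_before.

The intervention breaks the incoming arrows to Growth: Growth := -Soil - 3*Sprinkler no longer applies, and Growth = 6.
Yield = -Growth - Sprinkler - 4  [with Growth=6, Sprinkler=1]  = -11
Without intervention: Growth = -Soil - 3*Sprinkler  [with Soil=-2, Sprinkler=1]  = -1; Yield = -Growth - Sprinkler - 4  [with Growth=-1, Sprinkler=1]  = -4.
Change = -11 − (-4) = -7.

-7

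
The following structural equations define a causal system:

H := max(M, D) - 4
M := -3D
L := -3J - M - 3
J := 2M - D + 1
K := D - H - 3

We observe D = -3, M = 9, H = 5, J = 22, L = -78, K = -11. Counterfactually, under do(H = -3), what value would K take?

-3

The intervention breaks the incoming arrows to H: H := max(M, D) - 4 no longer applies, and H = -3.
K = D - H - 3  [with D=-3, H=-3]  = -3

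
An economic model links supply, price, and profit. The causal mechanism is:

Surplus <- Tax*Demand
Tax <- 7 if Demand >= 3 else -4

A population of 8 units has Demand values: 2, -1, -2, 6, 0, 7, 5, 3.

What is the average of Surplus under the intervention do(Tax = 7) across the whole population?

Under do(Tax=7), Tax's equation is replaced by Tax=7 for every unit. Per-unit Surplus: 14, -7, -14, 42, 0, 49, 35, 21. Mean = 17.5.

17.5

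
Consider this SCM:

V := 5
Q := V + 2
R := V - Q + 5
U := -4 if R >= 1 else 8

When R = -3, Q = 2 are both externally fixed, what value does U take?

The joint intervention fixes R = -3, Q = 2, removing each variable's own equation.
U = -4 if R >= 1 else 8  [with R=-3]  = 8

8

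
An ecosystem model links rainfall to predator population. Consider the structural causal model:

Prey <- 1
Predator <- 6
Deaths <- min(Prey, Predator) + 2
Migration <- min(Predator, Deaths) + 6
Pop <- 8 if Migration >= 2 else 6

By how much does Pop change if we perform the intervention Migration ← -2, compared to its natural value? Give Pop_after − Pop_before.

Intervening sets Migration = -2 and removes its equation (Migration <- min(Predator, Deaths) + 6).
Pop = 8 if Migration >= 2 else 6  [with Migration=-2]  = 6
Without intervention: Deaths = min(Prey, Predator) + 2  [with Prey=1, Predator=6]  = 3; Migration = min(Predator, Deaths) + 6  [with Predator=6, Deaths=3]  = 9; Pop = 8 if Migration >= 2 else 6  [with Migration=9]  = 8.
Change = 6 − 8 = -2.

-2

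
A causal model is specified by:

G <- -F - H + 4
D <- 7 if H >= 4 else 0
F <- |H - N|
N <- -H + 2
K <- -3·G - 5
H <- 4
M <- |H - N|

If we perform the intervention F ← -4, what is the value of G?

The intervention breaks the incoming arrows to F: F <- |H - N| no longer applies, and F = -4.
G = -F - H + 4  [with F=-4, H=4]  = 4

4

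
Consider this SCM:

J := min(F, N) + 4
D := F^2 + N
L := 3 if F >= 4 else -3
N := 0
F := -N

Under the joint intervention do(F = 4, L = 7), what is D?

16

The joint intervention fixes F = 4, L = 7, removing each variable's own equation.
D = F^2 + N  [with F=4, N=0]  = 16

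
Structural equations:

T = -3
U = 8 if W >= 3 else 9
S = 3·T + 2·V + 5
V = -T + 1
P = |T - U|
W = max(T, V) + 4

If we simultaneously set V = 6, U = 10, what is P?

13

Setting V = 6, U = 10 by intervention discards those variables' equations.
P = |T - U|  [with T=-3, U=10]  = 13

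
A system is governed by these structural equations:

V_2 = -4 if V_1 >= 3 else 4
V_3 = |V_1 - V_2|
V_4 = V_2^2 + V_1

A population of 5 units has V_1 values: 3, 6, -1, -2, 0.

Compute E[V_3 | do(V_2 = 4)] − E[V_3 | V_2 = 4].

Under do(V_2=4), V_2's equation is replaced by V_2=4 for every unit. Per-unit V_3: 1, 2, 5, 6, 4. Mean = 3.6.
Conditioning on V_2=4 selects the 3 unit(s) with V_1 ∈ {-1, -2, 0}. Their V_3 values: 5, 6, 4. Mean = 5.
Difference = 3.6 − 5 = -1.4.

-1.4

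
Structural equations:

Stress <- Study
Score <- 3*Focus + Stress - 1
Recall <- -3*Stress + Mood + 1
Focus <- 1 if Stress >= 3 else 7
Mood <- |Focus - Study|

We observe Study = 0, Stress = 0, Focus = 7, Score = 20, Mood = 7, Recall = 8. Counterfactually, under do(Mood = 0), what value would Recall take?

The intervention breaks the incoming arrows to Mood: Mood <- |Focus - Study| no longer applies, and Mood = 0.
Stress = Study  [with Study=0]  = 0
Recall = -3*Stress + Mood + 1  [with Stress=0, Mood=0]  = 1

1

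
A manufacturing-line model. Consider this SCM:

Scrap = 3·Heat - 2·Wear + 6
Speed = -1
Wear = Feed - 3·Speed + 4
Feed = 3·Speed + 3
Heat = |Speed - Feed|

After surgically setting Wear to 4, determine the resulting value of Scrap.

Intervening sets Wear = 4 and removes its equation (Wear = Feed - 3·Speed + 4).
Feed = 3·Speed + 3  [with Speed=-1]  = 0
Heat = |Speed - Feed|  [with Speed=-1, Feed=0]  = 1
Scrap = 3·Heat - 2·Wear + 6  [with Heat=1, Wear=4]  = 1

1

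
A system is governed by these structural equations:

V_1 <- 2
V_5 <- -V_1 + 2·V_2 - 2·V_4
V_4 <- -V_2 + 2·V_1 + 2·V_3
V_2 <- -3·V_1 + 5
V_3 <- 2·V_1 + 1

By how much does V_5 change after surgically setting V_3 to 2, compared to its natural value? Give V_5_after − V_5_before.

12

do(V_3=2) replaces the equation V_3 <- 2·V_1 + 1 with the constant V_3 = 2.
V_2 = -3·V_1 + 5  [with V_1=2]  = -1
V_4 = -V_2 + 2·V_1 + 2·V_3  [with V_2=-1, V_1=2, V_3=2]  = 9
V_5 = -V_1 + 2·V_2 - 2·V_4  [with V_1=2, V_2=-1, V_4=9]  = -22
Without intervention: V_2 = -3·V_1 + 5  [with V_1=2]  = -1; V_3 = 2·V_1 + 1  [with V_1=2]  = 5; V_4 = -V_2 + 2·V_1 + 2·V_3  [with V_2=-1, V_1=2, V_3=5]  = 15; V_5 = -V_1 + 2·V_2 - 2·V_4  [with V_1=2, V_2=-1, V_4=15]  = -34.
Change = -22 − (-34) = 12.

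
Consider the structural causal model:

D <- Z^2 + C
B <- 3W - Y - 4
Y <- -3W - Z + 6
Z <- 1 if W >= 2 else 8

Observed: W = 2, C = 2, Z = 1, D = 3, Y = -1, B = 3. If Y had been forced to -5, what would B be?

7

The intervention breaks the incoming arrows to Y: Y <- -3W - Z + 6 no longer applies, and Y = -5.
B = 3W - Y - 4  [with W=2, Y=-5]  = 7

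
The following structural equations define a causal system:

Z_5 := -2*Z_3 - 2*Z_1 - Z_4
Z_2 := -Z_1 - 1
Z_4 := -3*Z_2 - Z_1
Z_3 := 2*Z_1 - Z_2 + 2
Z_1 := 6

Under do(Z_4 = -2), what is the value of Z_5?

Intervening sets Z_4 = -2 and removes its equation (Z_4 := -3*Z_2 - Z_1).
Z_2 = -Z_1 - 1  [with Z_1=6]  = -7
Z_3 = 2*Z_1 - Z_2 + 2  [with Z_1=6, Z_2=-7]  = 21
Z_5 = -2*Z_3 - 2*Z_1 - Z_4  [with Z_3=21, Z_1=6, Z_4=-2]  = -52

-52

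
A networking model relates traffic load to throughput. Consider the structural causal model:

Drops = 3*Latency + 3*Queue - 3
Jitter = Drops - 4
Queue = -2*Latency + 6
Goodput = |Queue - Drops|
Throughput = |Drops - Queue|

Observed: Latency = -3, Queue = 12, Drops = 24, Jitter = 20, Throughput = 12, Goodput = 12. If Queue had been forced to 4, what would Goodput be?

4

Under do(Queue=4), the mechanism Queue = -2*Latency + 6 is discarded; Queue is fixed at 4.
Drops = 3*Latency + 3*Queue - 3  [with Latency=-3, Queue=4]  = 0
Goodput = |Queue - Drops|  [with Queue=4, Drops=0]  = 4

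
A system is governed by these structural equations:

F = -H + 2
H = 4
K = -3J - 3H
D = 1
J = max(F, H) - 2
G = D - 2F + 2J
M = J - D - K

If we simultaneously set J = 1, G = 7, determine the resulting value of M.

15

Setting J = 1, G = 7 by intervention discards those variables' equations.
K = -3J - 3H  [with J=1, H=4]  = -15
M = J - D - K  [with J=1, D=1, K=-15]  = 15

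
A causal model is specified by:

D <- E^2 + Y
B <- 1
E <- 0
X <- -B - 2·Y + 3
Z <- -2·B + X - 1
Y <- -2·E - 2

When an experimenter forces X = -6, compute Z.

Under do(X=-6), the mechanism X <- -B - 2·Y + 3 is discarded; X is fixed at -6.
Z = -2·B + X - 1  [with B=1, X=-6]  = -9

-9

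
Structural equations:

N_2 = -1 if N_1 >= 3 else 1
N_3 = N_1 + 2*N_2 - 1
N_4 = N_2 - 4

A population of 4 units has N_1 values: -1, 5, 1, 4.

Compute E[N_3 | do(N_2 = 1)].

Under do(N_2=1), N_2's equation is replaced by N_2=1 for every unit. Per-unit N_3: 0, 6, 2, 5. Mean = 3.25.

3.25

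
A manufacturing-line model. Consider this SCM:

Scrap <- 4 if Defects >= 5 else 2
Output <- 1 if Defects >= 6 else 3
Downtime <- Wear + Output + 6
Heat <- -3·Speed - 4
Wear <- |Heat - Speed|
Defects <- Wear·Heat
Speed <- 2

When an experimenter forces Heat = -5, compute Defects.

-35

Under do(Heat=-5), the mechanism Heat <- -3·Speed - 4 is discarded; Heat is fixed at -5.
Wear = |Heat - Speed|  [with Heat=-5, Speed=2]  = 7
Defects = Wear·Heat  [with Wear=7, Heat=-5]  = -35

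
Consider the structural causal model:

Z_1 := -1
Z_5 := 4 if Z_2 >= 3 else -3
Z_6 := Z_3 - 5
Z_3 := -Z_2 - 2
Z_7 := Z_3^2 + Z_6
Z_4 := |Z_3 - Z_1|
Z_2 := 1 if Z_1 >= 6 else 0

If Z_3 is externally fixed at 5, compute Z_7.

The intervention breaks the incoming arrows to Z_3: Z_3 := -Z_2 - 2 no longer applies, and Z_3 = 5.
Z_6 = Z_3 - 5  [with Z_3=5]  = 0
Z_7 = Z_3^2 + Z_6  [with Z_3=5, Z_6=0]  = 25

25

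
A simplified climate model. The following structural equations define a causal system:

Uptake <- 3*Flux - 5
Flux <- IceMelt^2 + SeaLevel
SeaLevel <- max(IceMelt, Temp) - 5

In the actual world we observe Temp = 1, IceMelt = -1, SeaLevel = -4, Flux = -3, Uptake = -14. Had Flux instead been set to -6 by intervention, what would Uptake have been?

-23

Intervening sets Flux = -6 and removes its equation (Flux <- IceMelt^2 + SeaLevel).
Uptake = 3*Flux - 5  [with Flux=-6]  = -23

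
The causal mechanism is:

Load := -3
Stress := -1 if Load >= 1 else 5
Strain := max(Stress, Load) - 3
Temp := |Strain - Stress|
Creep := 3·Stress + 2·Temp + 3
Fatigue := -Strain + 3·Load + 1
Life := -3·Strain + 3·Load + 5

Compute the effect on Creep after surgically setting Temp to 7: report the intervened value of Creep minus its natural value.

Intervening sets Temp = 7 and removes its equation (Temp := |Strain - Stress|).
Stress = -1 if Load >= 1 else 5  [with Load=-3]  = 5
Creep = 3·Stress + 2·Temp + 3  [with Stress=5, Temp=7]  = 32
Without intervention: Stress = -1 if Load >= 1 else 5  [with Load=-3]  = 5; Strain = max(Stress, Load) - 3  [with Stress=5, Load=-3]  = 2; Temp = |Strain - Stress|  [with Strain=2, Stress=5]  = 3; Creep = 3·Stress + 2·Temp + 3  [with Stress=5, Temp=3]  = 24.
Change = 32 − 24 = 8.

8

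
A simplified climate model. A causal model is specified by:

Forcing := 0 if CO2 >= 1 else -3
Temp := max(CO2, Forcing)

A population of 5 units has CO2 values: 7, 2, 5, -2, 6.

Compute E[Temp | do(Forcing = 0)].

4

Under do(Forcing=0), Forcing's equation is replaced by Forcing=0 for every unit. Per-unit Temp: 7, 2, 5, 0, 6. Mean = 4.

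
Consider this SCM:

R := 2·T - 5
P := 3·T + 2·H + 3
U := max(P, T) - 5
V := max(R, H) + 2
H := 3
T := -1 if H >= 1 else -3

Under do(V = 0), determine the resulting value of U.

do(V=0) replaces the equation V := max(R, H) + 2 with the constant V = 0.
No directed path runs from V to U, so U keeps its natural value.
T = -1 if H >= 1 else -3  [with H=3]  = -1
P = 3·T + 2·H + 3  [with T=-1, H=3]  = 6
U = max(P, T) - 5  [with P=6, T=-1]  = 1

1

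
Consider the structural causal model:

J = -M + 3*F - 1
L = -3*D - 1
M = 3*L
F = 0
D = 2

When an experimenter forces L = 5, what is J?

do(L=5) replaces the equation L = -3*D - 1 with the constant L = 5.
M = 3*L  [with L=5]  = 15
J = -M + 3*F - 1  [with M=15, F=0]  = -16

-16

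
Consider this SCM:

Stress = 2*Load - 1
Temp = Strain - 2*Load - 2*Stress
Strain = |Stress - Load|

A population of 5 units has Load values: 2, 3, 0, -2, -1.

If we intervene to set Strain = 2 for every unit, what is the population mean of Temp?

1.6

Every unit gets Strain=2 under the intervention. Temp values become -8, -14, 4, 16, 10; E[Temp|do(Strain=2)] = 1.6.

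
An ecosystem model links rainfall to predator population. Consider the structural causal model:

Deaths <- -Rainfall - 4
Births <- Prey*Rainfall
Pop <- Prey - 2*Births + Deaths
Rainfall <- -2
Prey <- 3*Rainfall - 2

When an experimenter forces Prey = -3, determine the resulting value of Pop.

do(Prey=-3) replaces the equation Prey <- 3*Rainfall - 2 with the constant Prey = -3.
Births = Prey*Rainfall  [with Prey=-3, Rainfall=-2]  = 6
Deaths = -Rainfall - 4  [with Rainfall=-2]  = -2
Pop = Prey - 2*Births + Deaths  [with Prey=-3, Births=6, Deaths=-2]  = -17

-17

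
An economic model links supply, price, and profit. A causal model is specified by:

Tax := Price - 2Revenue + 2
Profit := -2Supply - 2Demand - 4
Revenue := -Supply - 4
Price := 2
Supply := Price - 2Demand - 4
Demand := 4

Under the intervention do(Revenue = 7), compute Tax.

Intervening sets Revenue = 7 and removes its equation (Revenue := -Supply - 4).
Tax = Price - 2Revenue + 2  [with Price=2, Revenue=7]  = -10

-10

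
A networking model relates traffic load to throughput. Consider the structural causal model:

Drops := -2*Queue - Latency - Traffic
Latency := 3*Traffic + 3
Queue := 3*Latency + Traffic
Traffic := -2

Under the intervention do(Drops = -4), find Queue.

Under do(Drops=-4), the mechanism Drops := -2*Queue - Latency - Traffic is discarded; Drops is fixed at -4.
Since Queue is not a descendant of the intervened variable, it is unaffected.
Latency = 3*Traffic + 3  [with Traffic=-2]  = -3
Queue = 3*Latency + Traffic  [with Latency=-3, Traffic=-2]  = -11

-11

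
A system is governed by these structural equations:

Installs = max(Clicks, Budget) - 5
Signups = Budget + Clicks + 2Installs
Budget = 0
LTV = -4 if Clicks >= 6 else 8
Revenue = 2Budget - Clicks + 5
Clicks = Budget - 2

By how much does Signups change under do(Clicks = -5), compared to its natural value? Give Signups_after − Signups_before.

-3

Under do(Clicks=-5), the mechanism Clicks = Budget - 2 is discarded; Clicks is fixed at -5.
Installs = max(Clicks, Budget) - 5  [with Clicks=-5, Budget=0]  = -5
Signups = Budget + Clicks + 2Installs  [with Budget=0, Clicks=-5, Installs=-5]  = -15
Without intervention: Clicks = Budget - 2  [with Budget=0]  = -2; Installs = max(Clicks, Budget) - 5  [with Clicks=-2, Budget=0]  = -5; Signups = Budget + Clicks + 2Installs  [with Budget=0, Clicks=-2, Installs=-5]  = -12.
Change = -15 − (-12) = -3.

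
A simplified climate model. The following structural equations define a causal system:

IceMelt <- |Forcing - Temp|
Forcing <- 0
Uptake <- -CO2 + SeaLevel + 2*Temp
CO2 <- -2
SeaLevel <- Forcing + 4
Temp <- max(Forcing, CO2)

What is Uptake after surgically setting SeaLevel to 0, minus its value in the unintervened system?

The intervention breaks the incoming arrows to SeaLevel: SeaLevel <- Forcing + 4 no longer applies, and SeaLevel = 0.
Temp = max(Forcing, CO2)  [with Forcing=0, CO2=-2]  = 0
Uptake = -CO2 + SeaLevel + 2*Temp  [with CO2=-2, SeaLevel=0, Temp=0]  = 2
Without intervention: Temp = max(Forcing, CO2)  [with Forcing=0, CO2=-2]  = 0; SeaLevel = Forcing + 4  [with Forcing=0]  = 4; Uptake = -CO2 + SeaLevel + 2*Temp  [with CO2=-2, SeaLevel=4, Temp=0]  = 6.
Change = 2 − 6 = -4.

-4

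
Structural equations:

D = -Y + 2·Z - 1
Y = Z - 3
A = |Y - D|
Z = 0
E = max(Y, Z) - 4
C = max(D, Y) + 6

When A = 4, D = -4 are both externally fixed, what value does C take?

The joint intervention fixes A = 4, D = -4, removing each variable's own equation.
Y = Z - 3  [with Z=0]  = -3
C = max(D, Y) + 6  [with D=-4, Y=-3]  = 3

3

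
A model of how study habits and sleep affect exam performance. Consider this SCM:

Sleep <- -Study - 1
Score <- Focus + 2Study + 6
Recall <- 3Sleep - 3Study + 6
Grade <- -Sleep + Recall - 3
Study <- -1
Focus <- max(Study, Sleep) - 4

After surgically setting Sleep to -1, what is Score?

-1

Under do(Sleep=-1), the mechanism Sleep <- -Study - 1 is discarded; Sleep is fixed at -1.
Focus = max(Study, Sleep) - 4  [with Study=-1, Sleep=-1]  = -5
Score = Focus + 2Study + 6  [with Focus=-5, Study=-1]  = -1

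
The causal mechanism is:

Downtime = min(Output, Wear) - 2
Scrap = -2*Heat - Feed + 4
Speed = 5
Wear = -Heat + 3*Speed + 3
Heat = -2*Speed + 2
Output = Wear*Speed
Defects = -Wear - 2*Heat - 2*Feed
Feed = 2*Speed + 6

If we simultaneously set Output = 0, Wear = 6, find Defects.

-22

Under do(Output = 0, Wear = 6), each intervened variable's structural equation is replaced by its fixed value.
Feed = 2*Speed + 6  [with Speed=5]  = 16
Heat = -2*Speed + 2  [with Speed=5]  = -8
Defects = -Wear - 2*Heat - 2*Feed  [with Wear=6, Heat=-8, Feed=16]  = -22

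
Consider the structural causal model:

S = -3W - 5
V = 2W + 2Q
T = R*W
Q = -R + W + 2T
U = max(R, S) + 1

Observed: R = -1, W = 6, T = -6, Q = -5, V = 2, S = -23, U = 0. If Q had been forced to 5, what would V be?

22

Intervening sets Q = 5 and removes its equation (Q = -R + W + 2T).
V = 2W + 2Q  [with W=6, Q=5]  = 22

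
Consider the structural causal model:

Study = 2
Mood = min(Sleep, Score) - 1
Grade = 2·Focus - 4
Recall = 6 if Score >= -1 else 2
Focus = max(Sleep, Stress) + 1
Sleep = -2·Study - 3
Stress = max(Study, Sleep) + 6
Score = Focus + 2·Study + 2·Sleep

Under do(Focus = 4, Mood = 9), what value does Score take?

Setting Focus = 4, Mood = 9 by intervention discards those variables' equations.
Sleep = -2·Study - 3  [with Study=2]  = -7
Score = Focus + 2·Study + 2·Sleep  [with Focus=4, Study=2, Sleep=-7]  = -6

-6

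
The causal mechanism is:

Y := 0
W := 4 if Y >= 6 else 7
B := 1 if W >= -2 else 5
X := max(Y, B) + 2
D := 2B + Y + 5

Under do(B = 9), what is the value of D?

23

do(B=9) replaces the equation B := 1 if W >= -2 else 5 with the constant B = 9.
D = 2B + Y + 5  [with B=9, Y=0]  = 23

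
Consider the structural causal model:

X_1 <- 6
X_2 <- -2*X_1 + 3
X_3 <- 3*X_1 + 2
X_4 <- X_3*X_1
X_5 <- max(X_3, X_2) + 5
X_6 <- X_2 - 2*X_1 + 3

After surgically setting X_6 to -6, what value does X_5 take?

25

do(X_6=-6) replaces the equation X_6 <- X_2 - 2*X_1 + 3 with the constant X_6 = -6.
Since X_5 is not a descendant of the intervened variable, it is unaffected.
X_2 = -2*X_1 + 3  [with X_1=6]  = -9
X_3 = 3*X_1 + 2  [with X_1=6]  = 20
X_5 = max(X_3, X_2) + 5  [with X_3=20, X_2=-9]  = 25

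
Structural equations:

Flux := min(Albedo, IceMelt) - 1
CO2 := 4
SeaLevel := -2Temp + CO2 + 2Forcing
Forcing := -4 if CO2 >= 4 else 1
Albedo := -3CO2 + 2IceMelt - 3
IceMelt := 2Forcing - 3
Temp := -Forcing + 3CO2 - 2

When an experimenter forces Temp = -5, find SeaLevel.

The intervention breaks the incoming arrows to Temp: Temp := -Forcing + 3CO2 - 2 no longer applies, and Temp = -5.
Forcing = -4 if CO2 >= 4 else 1  [with CO2=4]  = -4
SeaLevel = -2Temp + CO2 + 2Forcing  [with Temp=-5, CO2=4, Forcing=-4]  = 6

6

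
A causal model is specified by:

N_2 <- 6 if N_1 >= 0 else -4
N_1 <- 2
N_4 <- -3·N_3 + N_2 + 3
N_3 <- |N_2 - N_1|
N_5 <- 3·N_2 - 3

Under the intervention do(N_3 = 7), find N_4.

The intervention breaks the incoming arrows to N_3: N_3 <- |N_2 - N_1| no longer applies, and N_3 = 7.
N_2 = 6 if N_1 >= 0 else -4  [with N_1=2]  = 6
N_4 = -3·N_3 + N_2 + 3  [with N_3=7, N_2=6]  = -12

-12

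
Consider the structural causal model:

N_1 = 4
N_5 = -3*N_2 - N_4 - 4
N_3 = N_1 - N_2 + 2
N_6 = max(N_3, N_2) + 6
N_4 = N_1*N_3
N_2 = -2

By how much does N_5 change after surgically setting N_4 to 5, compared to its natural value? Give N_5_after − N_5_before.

27

Intervening sets N_4 = 5 and removes its equation (N_4 = N_1*N_3).
N_5 = -3*N_2 - N_4 - 4  [with N_2=-2, N_4=5]  = -3
Without intervention: N_3 = N_1 - N_2 + 2  [with N_1=4, N_2=-2]  = 8; N_4 = N_1*N_3  [with N_1=4, N_3=8]  = 32; N_5 = -3*N_2 - N_4 - 4  [with N_2=-2, N_4=32]  = -30.
Change = -3 − (-30) = 27.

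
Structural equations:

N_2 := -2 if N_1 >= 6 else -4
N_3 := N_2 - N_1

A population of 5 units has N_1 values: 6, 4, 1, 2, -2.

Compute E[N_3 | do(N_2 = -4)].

The intervention sets N_2=-4 in all 5 units regardless of N_1. Recomputing N_3 per unit gives -10, -8, -5, -6, -2; average -6.2.

-6.2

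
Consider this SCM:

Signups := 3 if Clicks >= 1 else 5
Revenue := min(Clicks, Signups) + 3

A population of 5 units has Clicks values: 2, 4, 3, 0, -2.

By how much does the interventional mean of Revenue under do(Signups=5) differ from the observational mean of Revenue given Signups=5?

The intervention sets Signups=5 in all 5 units regardless of Clicks. Recomputing Revenue per unit gives 5, 7, 6, 3, 1; average 4.4.
E[Revenue|Signups=5] averages over only the 2 units with Signups=5 (Clicks = 0, -2): Revenue = 3, 1, mean 2.
Difference = 4.4 − 2 = 2.4.

2.4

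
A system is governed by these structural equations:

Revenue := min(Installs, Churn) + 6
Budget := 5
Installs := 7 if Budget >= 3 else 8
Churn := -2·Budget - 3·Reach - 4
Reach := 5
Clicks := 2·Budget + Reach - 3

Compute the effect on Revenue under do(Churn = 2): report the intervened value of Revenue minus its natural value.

31

The intervention breaks the incoming arrows to Churn: Churn := -2·Budget - 3·Reach - 4 no longer applies, and Churn = 2.
Installs = 7 if Budget >= 3 else 8  [with Budget=5]  = 7
Revenue = min(Installs, Churn) + 6  [with Installs=7, Churn=2]  = 8
Without intervention: Installs = 7 if Budget >= 3 else 8  [with Budget=5]  = 7; Churn = -2·Budget - 3·Reach - 4  [with Budget=5, Reach=5]  = -29; Revenue = min(Installs, Churn) + 6  [with Installs=7, Churn=-29]  = -23.
Change = 8 − (-23) = 31.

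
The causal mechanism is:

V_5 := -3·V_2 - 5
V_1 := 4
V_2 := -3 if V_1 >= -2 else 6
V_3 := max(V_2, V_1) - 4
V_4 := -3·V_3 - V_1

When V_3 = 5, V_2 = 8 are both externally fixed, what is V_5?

-29

Setting V_3 = 5, V_2 = 8 by intervention discards those variables' equations.
V_5 = -3·V_2 - 5  [with V_2=8]  = -29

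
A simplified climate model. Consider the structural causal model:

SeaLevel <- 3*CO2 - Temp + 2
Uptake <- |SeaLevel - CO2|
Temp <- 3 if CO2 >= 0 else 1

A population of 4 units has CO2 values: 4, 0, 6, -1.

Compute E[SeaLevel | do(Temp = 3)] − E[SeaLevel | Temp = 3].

-3.25

Under do(Temp=3), Temp's equation is replaced by Temp=3 for every unit. Per-unit SeaLevel: 11, -1, 17, -4. Mean = 5.75.
E[SeaLevel|Temp=3] averages over only the 3 units with Temp=3 (CO2 = 4, 0, 6): SeaLevel = 11, -1, 17, mean 9.
Difference = 5.75 − 9 = -3.25.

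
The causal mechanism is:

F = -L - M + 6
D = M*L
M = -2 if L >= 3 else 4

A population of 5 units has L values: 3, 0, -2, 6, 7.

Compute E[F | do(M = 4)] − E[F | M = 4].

-3.8

Under do(M=4), M's equation is replaced by M=4 for every unit. Per-unit F: -1, 2, 4, -4, -5. Mean = -0.8.
Observing M=4 restricts to units where M's equation naturally yields 4: L ∈ {0, -2}. In that subpopulation F = 2, 4, mean 3.
Difference = -0.8 − 3 = -3.8.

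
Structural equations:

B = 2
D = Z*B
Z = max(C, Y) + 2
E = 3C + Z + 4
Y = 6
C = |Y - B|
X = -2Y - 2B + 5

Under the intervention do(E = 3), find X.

The intervention breaks the incoming arrows to E: E = 3C + Z + 4 no longer applies, and E = 3.
X is not downstream of the intervention, so its value is determined by the original equations.
X = -2Y - 2B + 5  [with Y=6, B=2]  = -11

-11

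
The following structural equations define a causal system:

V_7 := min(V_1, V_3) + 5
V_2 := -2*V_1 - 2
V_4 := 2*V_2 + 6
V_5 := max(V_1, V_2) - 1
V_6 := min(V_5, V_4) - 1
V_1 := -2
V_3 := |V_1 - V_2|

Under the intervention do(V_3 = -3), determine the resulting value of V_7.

2

The intervention breaks the incoming arrows to V_3: V_3 := |V_1 - V_2| no longer applies, and V_3 = -3.
V_7 = min(V_1, V_3) + 5  [with V_1=-2, V_3=-3]  = 2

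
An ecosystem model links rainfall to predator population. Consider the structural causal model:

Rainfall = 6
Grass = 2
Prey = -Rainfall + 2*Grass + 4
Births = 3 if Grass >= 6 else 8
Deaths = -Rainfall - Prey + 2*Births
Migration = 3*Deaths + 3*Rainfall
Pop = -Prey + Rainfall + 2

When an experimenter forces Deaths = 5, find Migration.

The intervention breaks the incoming arrows to Deaths: Deaths = -Rainfall - Prey + 2*Births no longer applies, and Deaths = 5.
Migration = 3*Deaths + 3*Rainfall  [with Deaths=5, Rainfall=6]  = 33

33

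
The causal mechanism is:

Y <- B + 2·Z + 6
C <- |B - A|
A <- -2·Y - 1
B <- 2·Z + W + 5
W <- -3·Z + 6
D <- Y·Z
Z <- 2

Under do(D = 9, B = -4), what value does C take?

Setting D = 9, B = -4 by intervention discards those variables' equations.
Y = B + 2·Z + 6  [with B=-4, Z=2]  = 6
A = -2·Y - 1  [with Y=6]  = -13
C = |B - A|  [with B=-4, A=-13]  = 9

9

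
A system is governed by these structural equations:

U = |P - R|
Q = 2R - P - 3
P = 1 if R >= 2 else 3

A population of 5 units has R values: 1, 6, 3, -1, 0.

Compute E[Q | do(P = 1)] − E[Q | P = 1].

-5.4

do(P=1) breaks P's dependence on R. With P=1 fixed, Q across the units is -2, 8, 2, -6, -4, mean -0.4.
E[Q|P=1] averages over only the 2 units with P=1 (R = 6, 3): Q = 8, 2, mean 5.
Difference = -0.4 − 5 = -5.4.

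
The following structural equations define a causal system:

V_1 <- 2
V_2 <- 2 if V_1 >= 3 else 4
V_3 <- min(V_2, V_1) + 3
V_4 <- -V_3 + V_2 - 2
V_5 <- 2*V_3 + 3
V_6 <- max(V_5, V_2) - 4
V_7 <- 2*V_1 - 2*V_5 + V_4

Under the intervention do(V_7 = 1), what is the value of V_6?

9

Intervening sets V_7 = 1 and removes its equation (V_7 <- 2*V_1 - 2*V_5 + V_4).
Since V_6 is not a descendant of the intervened variable, it is unaffected.
V_2 = 2 if V_1 >= 3 else 4  [with V_1=2]  = 4
V_3 = min(V_2, V_1) + 3  [with V_2=4, V_1=2]  = 5
V_5 = 2*V_3 + 3  [with V_3=5]  = 13
V_6 = max(V_5, V_2) - 4  [with V_5=13, V_2=4]  = 9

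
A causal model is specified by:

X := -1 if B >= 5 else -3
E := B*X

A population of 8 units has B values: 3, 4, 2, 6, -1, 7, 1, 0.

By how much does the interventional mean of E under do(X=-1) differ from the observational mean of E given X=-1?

3.75

do(X=-1) breaks X's dependence on B. With X=-1 fixed, E across the units is -3, -4, -2, -6, 1, -7, -1, 0, mean -2.75.
Observing X=-1 restricts to units where X's equation naturally yields -1: B ∈ {6, 7}. In that subpopulation E = -6, -7, mean -6.5.
Difference = -2.75 − (-6.5) = 3.75.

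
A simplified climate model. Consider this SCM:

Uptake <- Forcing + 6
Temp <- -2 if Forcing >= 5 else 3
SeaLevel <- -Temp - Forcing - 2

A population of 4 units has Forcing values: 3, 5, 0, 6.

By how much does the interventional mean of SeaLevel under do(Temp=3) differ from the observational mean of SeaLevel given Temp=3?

The intervention sets Temp=3 in all 4 units regardless of Forcing. Recomputing SeaLevel per unit gives -8, -10, -5, -11; average -8.5.
Conditioning on Temp=3 selects the 2 unit(s) with Forcing ∈ {3, 0}. Their SeaLevel values: -8, -5. Mean = -6.5.
Difference = -8.5 − (-6.5) = -2.

-2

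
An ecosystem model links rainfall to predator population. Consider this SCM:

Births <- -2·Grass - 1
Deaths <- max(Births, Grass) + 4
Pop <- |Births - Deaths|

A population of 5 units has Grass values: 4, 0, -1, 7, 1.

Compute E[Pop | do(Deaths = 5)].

Every unit gets Deaths=5 under the intervention. Pop values become 14, 6, 4, 20, 8; E[Pop|do(Deaths=5)] = 10.4.

10.4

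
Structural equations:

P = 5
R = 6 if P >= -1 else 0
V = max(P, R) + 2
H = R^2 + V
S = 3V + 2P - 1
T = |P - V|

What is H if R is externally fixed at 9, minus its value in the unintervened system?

Under do(R=9), the mechanism R = 6 if P >= -1 else 0 is discarded; R is fixed at 9.
V = max(P, R) + 2  [with P=5, R=9]  = 11
H = R^2 + V  [with R=9, V=11]  = 92
Without intervention: R = 6 if P >= -1 else 0  [with P=5]  = 6; V = max(P, R) + 2  [with P=5, R=6]  = 8; H = R^2 + V  [with R=6, V=8]  = 44.
Change = 92 − 44 = 48.

48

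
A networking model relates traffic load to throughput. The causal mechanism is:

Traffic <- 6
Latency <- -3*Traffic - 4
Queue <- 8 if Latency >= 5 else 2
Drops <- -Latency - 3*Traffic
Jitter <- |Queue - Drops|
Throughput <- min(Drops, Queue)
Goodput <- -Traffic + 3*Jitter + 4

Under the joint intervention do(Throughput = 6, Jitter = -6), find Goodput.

Setting Throughput = 6, Jitter = -6 by intervention discards those variables' equations.
Goodput = -Traffic + 3*Jitter + 4  [with Traffic=6, Jitter=-6]  = -20

-20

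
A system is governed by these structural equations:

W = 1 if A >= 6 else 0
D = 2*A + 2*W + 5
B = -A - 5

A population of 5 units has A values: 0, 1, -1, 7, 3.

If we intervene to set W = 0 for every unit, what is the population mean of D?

9

Every unit gets W=0 under the intervention. D values become 5, 7, 3, 19, 11; E[D|do(W=0)] = 9.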